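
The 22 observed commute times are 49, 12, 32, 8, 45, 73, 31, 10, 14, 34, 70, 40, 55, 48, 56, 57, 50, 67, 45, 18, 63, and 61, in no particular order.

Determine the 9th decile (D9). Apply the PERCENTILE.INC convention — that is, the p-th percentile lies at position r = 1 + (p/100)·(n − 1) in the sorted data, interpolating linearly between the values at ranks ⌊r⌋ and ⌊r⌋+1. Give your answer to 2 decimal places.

Sorted: 8, 10, 12, 14, 18, 31, 32, 34, 40, 45, 45, 48, 49, 50, 55, 56, 57, 61, 63, 67, 70, 73.
n = 22.
r = 1 + (90/100)·(22 − 1) = 1 + 18.9 = 19.9.
Rank 19 is 63 and rank 20 is 67.
Interpolate: 63 + 0.9·(67 − 63) = 63 + 0.9·4 = 66.6.

66.60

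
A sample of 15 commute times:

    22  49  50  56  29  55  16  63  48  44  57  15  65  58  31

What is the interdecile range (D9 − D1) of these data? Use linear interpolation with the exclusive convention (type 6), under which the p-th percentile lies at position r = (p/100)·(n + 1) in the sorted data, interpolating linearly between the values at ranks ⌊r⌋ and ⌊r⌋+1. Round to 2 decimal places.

Sorted: 15, 16, 22, 29, 31, 44, 48, 49, 50, 55, 56, 57, 58, 63, 65.
n = 15.
P10: r = 1.6; ranks 1–2 are 15, 16; interpolating gives 15.6.
P90: r = 14.4; ranks 14–15 are 63, 65; interpolating gives 63.8.
Difference: 63.8 − 15.6 = 48.2.

48.20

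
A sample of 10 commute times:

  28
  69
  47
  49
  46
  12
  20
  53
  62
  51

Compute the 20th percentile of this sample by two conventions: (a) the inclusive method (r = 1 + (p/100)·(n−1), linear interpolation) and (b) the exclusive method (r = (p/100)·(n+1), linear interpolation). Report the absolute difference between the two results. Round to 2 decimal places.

Sorted: 12, 20, 28, 46, 47, 49, 51, 53, 62, 69.
n = 10.
(a) r = 2.8; between ranks 2 (20) and 3 (28): 26.4.
(b) r = 2.2; between ranks 2 (20) and 3 (28): 21.6.
|26.4 − 21.6| = 4.8.

4.80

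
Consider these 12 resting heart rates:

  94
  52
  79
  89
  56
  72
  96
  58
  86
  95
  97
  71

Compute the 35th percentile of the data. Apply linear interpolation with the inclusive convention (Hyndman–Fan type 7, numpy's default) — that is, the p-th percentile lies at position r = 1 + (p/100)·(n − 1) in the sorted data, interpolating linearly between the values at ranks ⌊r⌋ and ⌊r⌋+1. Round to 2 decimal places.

71.85

Sorted: 52, 56, 58, 71, 72, 79, 86, 89, 94, 95, 96, 97.
n = 12.
r = 1 + (35/100)·(12 − 1) = 1 + 3.85 = 4.85.
Rank 4 is 71 and rank 5 is 72.
Interpolate: 71 + 0.85·(72 − 71) = 71 + 0.85·1 = 71.85.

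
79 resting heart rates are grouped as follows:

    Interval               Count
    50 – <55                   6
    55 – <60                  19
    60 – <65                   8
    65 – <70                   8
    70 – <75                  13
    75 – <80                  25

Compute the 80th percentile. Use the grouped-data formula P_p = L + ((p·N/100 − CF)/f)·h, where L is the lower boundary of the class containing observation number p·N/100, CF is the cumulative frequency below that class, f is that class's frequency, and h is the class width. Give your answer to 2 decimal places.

76.84

N = 79; target position k = 80/100 · 79 = 63.2.
Cumulative frequencies: 6, 25, 33, 41, 54, 79.
Observation 63.2 falls in the class 75 – <80.
L = 75, CF = 54, f = 25, h = 5.
P80 = 75 + ((63.2 − 54)/25)·5 = 75 + 1.84 = 76.84.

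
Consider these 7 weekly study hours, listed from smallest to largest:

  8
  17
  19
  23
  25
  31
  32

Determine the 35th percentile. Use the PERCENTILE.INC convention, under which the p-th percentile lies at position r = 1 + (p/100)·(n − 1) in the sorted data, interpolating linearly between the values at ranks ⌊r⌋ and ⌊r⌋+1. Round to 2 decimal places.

19.40

n = 7.
r = 1 + (35/100)·(7 − 1) = 1 + 2.1 = 3.1.
Rank 3 is 19 and rank 4 is 23.
Interpolate: 19 + 0.1·(23 − 19) = 19 + 0.1·4 = 19.4.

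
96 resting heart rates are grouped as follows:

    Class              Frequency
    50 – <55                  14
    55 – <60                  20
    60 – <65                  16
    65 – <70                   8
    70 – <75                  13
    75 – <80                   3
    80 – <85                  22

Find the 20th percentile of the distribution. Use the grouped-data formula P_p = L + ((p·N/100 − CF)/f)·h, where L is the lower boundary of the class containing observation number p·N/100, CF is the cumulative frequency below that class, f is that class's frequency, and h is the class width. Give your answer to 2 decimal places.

N = 96; target position k = 20/100 · 96 = 19.2.
Cumulative frequencies: 14, 34, 50, 58, 71, 74, 96.
Observation 19.2 falls in the class 55 – <60.
L = 55, CF = 14, f = 20, h = 5.
P20 = 55 + ((19.2 − 14)/20)·5 = 55 + 1.3 = 56.3.

56.30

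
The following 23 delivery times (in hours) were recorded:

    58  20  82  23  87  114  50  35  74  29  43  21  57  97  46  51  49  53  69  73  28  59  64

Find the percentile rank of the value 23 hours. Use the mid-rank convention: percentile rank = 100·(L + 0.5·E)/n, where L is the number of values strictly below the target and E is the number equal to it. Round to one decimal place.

10.9

Sorted: 20, 21, 23, 28, 29, 35, 43, 46, 49, 50, 51, 53, 57, 58, 59, 64, 69, 73, 74, 82, 87, 97, 114.
Count below 23: L = 2; count equal: E = 1; n = 23.
Percentile rank = 100·(2 + 0.5·1)/23 = 100·2.5/23 = 10.87.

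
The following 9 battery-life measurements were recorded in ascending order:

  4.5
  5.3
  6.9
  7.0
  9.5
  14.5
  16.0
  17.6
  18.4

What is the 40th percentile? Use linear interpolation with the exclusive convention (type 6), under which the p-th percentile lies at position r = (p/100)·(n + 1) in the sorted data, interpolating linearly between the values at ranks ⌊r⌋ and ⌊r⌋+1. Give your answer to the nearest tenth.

n = 9.
r = (40/100)·(9 + 1) = 4.
r is an integer, so P40 is the value at rank 4: 7.0.

7.0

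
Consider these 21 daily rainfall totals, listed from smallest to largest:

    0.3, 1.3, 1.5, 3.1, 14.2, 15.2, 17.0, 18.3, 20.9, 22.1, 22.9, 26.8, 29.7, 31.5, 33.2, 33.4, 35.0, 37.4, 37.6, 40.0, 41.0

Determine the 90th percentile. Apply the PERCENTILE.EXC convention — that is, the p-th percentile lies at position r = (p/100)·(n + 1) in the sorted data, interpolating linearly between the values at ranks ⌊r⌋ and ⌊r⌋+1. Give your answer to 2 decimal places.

n = 21.
r = (90/100)·(21 + 1) = 19.8.
Rank 19 is 37.6 and rank 20 is 40.0.
Interpolate: 37.6 + 0.8·(40.0 − 37.6) = 37.6 + 0.8·2.4 = 39.52.

39.52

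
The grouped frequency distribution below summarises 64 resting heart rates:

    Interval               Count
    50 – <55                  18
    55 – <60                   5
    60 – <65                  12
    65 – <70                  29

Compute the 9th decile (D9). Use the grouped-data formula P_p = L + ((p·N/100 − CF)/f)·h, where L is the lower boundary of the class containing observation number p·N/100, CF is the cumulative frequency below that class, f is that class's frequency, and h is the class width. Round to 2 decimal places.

68.90

N = 64; target position k = 90/100 · 64 = 57.6.
Cumulative frequencies: 18, 23, 35, 64.
Observation 57.6 falls in the class 65 – <70.
L = 65, CF = 35, f = 29, h = 5.
P90 = 65 + ((57.6 − 35)/29)·5 = 65 + 3.89655 = 68.8966.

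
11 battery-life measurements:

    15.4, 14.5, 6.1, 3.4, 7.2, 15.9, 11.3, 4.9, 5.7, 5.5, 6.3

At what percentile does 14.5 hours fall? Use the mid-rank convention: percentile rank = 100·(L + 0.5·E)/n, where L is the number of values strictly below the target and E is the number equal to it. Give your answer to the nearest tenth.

77.3

Sorted: 3.4, 4.9, 5.5, 5.7, 6.1, 6.3, 7.2, 11.3, 14.5, 15.4, 15.9.
Count below 14.5: L = 8; count equal: E = 1; n = 11.
Percentile rank = 100·(8 + 0.5·1)/11 = 100·8.5/11 = 77.27.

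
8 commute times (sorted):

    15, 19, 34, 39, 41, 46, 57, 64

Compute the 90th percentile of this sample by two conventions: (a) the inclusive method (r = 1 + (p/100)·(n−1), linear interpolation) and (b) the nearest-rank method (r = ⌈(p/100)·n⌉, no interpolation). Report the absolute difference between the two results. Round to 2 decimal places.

n = 8.
(a) r = 7.3; between ranks 7 (57) and 8 (64): 59.1.
(b) the nearest-rank method: rank 8 → 64.
|59.1 − 64| = 4.9.

4.90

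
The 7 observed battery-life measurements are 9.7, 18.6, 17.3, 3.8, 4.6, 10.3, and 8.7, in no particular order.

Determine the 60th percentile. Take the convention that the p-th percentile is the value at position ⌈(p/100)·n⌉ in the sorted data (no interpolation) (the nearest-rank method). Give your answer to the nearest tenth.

10.3

Sorted: 3.8, 4.6, 8.7, 9.7, 10.3, 17.3, 18.6.
n = 7.
Position = ⌈60/100 · 7⌉ = ⌈4.2⌉ = 5.
The value at rank 5 is 10.3.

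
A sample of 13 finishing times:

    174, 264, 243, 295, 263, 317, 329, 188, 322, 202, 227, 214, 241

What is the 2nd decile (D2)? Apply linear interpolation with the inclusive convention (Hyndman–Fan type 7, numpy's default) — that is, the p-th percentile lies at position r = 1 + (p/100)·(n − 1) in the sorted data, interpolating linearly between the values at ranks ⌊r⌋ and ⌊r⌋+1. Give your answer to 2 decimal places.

Sorted: 174, 188, 202, 214, 227, 241, 243, 263, 264, 295, 317, 322, 329.
n = 13.
r = 1 + (20/100)·(13 − 1) = 1 + 2.4 = 3.4.
Rank 3 is 202 and rank 4 is 214.
Interpolate: 202 + 0.4·(214 − 202) = 202 + 0.4·12 = 206.8.

206.80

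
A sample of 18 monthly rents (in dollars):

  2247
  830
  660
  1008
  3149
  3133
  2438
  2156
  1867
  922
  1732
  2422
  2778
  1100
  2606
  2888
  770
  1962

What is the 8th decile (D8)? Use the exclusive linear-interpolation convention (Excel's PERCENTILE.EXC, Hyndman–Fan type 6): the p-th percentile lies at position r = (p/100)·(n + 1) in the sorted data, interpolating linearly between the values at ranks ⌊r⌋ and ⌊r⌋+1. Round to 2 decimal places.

2800.00

Sorted: 660, 770, 830, 922, 1008, 1100, 1732, 1867, 1962, 2156, 2247, 2422, 2438, 2606, 2778, 2888, 3133, 3149.
n = 18.
r = (80/100)·(18 + 1) = 15.2.
Rank 15 is 2778 and rank 16 is 2888.
Interpolate: 2778 + 0.2·(2888 − 2778) = 2778 + 0.2·110 = 2800.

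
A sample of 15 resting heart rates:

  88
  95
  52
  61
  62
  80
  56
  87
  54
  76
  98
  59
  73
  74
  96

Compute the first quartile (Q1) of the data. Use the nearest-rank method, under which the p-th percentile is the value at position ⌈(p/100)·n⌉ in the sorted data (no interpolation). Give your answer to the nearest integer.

59

Sorted: 52, 54, 56, 59, 61, 62, 73, 74, 76, 80, 87, 88, 95, 96, 98.
n = 15.
Position = ⌈25/100 · 15⌉ = ⌈3.75⌉ = 4.
The value at rank 4 is 59.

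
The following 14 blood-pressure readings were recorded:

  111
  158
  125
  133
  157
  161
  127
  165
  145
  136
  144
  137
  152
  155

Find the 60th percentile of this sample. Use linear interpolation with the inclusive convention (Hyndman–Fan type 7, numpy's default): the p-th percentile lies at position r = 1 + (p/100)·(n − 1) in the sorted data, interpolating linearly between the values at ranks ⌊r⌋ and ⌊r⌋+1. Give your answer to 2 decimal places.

150.60

Sorted: 111, 125, 127, 133, 136, 137, 144, 145, 152, 155, 157, 158, 161, 165.
n = 14.
r = 1 + (60/100)·(14 − 1) = 1 + 7.8 = 8.8.
Rank 8 is 145 and rank 9 is 152.
Interpolate: 145 + 0.8·(152 − 145) = 145 + 0.8·7 = 150.6.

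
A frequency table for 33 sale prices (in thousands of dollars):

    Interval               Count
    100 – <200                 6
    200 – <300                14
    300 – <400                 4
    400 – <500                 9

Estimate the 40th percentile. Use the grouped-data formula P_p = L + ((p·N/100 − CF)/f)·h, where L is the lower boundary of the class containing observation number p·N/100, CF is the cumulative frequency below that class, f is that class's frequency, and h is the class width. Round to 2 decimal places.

N = 33; target position k = 40/100 · 33 = 13.2.
Cumulative frequencies: 6, 20, 24, 33.
Observation 13.2 falls in the class 200 – <300.
L = 200, CF = 6, f = 14, h = 100.
P40 = 200 + ((13.2 − 6)/14)·100 = 200 + 51.4286 = 251.429.

251.43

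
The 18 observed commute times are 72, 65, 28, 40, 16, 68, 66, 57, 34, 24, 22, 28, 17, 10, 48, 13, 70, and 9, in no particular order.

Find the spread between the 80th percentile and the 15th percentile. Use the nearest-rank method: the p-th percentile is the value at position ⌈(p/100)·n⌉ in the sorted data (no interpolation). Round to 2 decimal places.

Sorted: 9, 10, 13, 16, 17, 22, 24, 28, 28, 34, 40, 48, 57, 65, 66, 68, 70, 72.
n = 18.
P15: rank ⌈15/100·18⌉ = 3 → 13.
P80: rank ⌈80/100·18⌉ = 15 → 66.
Difference: 66 − 13 = 53.

53.00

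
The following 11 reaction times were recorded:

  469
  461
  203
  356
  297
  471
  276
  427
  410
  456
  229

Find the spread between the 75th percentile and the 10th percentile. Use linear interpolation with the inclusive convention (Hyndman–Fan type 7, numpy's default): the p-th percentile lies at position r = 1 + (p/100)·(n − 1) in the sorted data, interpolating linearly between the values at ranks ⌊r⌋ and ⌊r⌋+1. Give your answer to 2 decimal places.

Sorted: 203, 229, 276, 297, 356, 410, 427, 456, 461, 469, 471.
n = 11.
P10: r = 2 (integer) → 229.
P75: r = 8.5; ranks 8–9 are 456, 461; interpolating gives 458.5.
Difference: 458.5 − 229 = 229.5.

229.50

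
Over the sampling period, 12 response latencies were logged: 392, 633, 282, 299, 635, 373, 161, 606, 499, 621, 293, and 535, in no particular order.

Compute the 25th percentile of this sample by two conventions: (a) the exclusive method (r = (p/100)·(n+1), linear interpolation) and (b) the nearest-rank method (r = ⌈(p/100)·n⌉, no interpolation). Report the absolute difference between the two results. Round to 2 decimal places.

Sorted: 161, 282, 293, 299, 373, 392, 499, 535, 606, 621, 633, 635.
n = 12.
(a) r = 3.25; between ranks 3 (293) and 4 (299): 294.5.
(b) the nearest-rank method: rank 3 → 293.
|294.5 − 293| = 1.5.

1.50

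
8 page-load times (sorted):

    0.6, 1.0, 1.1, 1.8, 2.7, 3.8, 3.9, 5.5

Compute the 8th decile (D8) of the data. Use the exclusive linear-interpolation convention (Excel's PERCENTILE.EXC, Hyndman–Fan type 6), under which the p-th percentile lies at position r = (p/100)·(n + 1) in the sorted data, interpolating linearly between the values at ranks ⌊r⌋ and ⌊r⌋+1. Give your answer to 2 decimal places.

n = 8.
r = (80/100)·(8 + 1) = 7.2.
Rank 7 is 3.9 and rank 8 is 5.5.
Interpolate: 3.9 + 0.2·(5.5 − 3.9) = 3.9 + 0.2·1.6 = 4.22.

4.22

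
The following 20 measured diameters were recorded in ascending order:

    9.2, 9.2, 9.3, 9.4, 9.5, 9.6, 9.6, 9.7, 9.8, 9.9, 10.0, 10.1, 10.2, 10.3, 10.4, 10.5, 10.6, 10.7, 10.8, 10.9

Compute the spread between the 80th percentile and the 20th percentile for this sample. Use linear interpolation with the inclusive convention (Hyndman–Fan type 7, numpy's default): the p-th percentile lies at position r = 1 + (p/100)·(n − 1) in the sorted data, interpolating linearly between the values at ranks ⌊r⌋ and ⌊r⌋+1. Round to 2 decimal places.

1.04

n = 20.
P20: r = 4.8; ranks 4–5 are 9.4, 9.5; interpolating gives 9.48.
P80: r = 16.2; ranks 16–17 are 10.5, 10.6; interpolating gives 10.52.
Difference: 10.52 − 9.48 = 1.04.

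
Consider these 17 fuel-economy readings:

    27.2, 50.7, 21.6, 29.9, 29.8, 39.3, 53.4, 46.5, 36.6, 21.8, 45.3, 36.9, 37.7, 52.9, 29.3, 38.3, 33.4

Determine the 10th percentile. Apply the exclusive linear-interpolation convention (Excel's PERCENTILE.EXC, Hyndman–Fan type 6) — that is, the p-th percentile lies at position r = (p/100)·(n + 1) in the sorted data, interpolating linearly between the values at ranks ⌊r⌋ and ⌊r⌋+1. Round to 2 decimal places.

Sorted: 21.6, 21.8, 27.2, 29.3, 29.8, 29.9, 33.4, 36.6, 36.9, 37.7, 38.3, 39.3, 45.3, 46.5, 50.7, 52.9, 53.4.
n = 17.
r = (10/100)·(17 + 1) = 1.8.
Rank 1 is 21.6 and rank 2 is 21.8.
Interpolate: 21.6 + 0.8·(21.8 − 21.6) = 21.6 + 0.8·0.2 = 21.76.

21.76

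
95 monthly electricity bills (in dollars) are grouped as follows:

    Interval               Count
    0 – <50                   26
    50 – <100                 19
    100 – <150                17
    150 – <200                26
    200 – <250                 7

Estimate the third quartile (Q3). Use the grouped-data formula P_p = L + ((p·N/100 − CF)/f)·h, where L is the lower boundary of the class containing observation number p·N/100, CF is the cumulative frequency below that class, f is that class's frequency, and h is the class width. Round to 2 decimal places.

N = 95; target position k = 75/100 · 95 = 71.25.
Cumulative frequencies: 26, 45, 62, 88, 95.
Observation 71.25 falls in the class 150 – <200.
L = 150, CF = 62, f = 26, h = 50.
P75 = 150 + ((71.25 − 62)/26)·50 = 150 + 17.7885 = 167.788.

167.79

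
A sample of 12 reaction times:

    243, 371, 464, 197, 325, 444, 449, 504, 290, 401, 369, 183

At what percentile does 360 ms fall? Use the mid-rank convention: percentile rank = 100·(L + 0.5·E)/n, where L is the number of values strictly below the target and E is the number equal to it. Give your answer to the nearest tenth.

Sorted: 183, 197, 243, 290, 325, 369, 371, 401, 444, 449, 464, 504.
Count below 360: L = 5; count equal: E = 0; n = 12.
Percentile rank = 100·(5 + 0.5·0)/12 = 100·5/12 = 41.67.

41.7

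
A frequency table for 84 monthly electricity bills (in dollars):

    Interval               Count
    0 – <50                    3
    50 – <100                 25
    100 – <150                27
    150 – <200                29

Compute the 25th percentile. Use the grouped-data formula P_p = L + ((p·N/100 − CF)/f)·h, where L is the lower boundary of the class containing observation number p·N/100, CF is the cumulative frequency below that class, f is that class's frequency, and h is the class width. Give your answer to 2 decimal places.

N = 84; target position k = 25/100 · 84 = 21.
Cumulative frequencies: 3, 28, 55, 84.
Observation 21 falls in the class 50 – <100.
L = 50, CF = 3, f = 25, h = 50.
P25 = 50 + ((21 − 3)/25)·50 = 50 + 36 = 86.

86.00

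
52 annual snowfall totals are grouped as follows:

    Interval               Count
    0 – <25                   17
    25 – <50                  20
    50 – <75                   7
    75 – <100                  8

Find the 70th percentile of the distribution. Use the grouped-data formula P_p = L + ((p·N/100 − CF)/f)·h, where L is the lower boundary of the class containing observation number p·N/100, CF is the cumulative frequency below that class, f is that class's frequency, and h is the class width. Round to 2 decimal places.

49.25

N = 52; target position k = 70/100 · 52 = 36.4.
Cumulative frequencies: 17, 37, 44, 52.
Observation 36.4 falls in the class 25 – <50.
L = 25, CF = 17, f = 20, h = 25.
P70 = 25 + ((36.4 − 17)/20)·25 = 25 + 24.25 = 49.25.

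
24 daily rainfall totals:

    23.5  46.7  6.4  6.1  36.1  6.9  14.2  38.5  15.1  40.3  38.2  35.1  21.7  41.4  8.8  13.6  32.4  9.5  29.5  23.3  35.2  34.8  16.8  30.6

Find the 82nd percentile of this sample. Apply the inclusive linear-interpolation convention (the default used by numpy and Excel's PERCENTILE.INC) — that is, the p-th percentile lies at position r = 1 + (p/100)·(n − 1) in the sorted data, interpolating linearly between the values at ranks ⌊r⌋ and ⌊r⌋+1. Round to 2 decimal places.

Sorted: 6.1, 6.4, 6.9, 8.8, 9.5, 13.6, 14.2, 15.1, 16.8, 21.7, 23.3, 23.5, 29.5, 30.6, 32.4, 34.8, 35.1, 35.2, 36.1, 38.2, 38.5, 40.3, 41.4, 46.7.
n = 24.
r = 1 + (82/100)·(24 − 1) = 1 + 18.86 = 19.86.
Rank 19 is 36.1 and rank 20 is 38.2.
Interpolate: 36.1 + 0.86·(38.2 − 36.1) = 36.1 + 0.86·2.1 = 37.906.

37.91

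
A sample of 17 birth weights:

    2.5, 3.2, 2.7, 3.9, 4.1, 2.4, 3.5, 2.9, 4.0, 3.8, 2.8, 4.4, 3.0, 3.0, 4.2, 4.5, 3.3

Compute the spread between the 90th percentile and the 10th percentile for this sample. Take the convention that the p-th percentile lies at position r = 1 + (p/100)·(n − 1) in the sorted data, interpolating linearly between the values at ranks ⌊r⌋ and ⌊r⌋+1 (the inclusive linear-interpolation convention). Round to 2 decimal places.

Sorted: 2.4, 2.5, 2.7, 2.8, 2.9, 3.0, 3.0, 3.2, 3.3, 3.5, 3.8, 3.9, 4.0, 4.1, 4.2, 4.4, 4.5.
n = 17.
P10: r = 2.6; ranks 2–3 are 2.5, 2.7; interpolating gives 2.62.
P90: r = 15.4; ranks 15–16 are 4.2, 4.4; interpolating gives 4.28.
Difference: 4.28 − 2.62 = 1.66.

1.66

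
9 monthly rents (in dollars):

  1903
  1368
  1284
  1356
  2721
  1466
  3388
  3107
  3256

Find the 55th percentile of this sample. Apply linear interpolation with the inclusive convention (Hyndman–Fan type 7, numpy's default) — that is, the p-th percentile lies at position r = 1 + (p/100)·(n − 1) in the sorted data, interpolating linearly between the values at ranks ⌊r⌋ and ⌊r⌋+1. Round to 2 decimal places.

2230.20

Sorted: 1284, 1356, 1368, 1466, 1903, 2721, 3107, 3256, 3388.
n = 9.
r = 1 + (55/100)·(9 − 1) = 1 + 4.4 = 5.4.
Rank 5 is 1903 and rank 6 is 2721.
Interpolate: 1903 + 0.4·(2721 − 1903) = 1903 + 0.4·818 = 2230.2.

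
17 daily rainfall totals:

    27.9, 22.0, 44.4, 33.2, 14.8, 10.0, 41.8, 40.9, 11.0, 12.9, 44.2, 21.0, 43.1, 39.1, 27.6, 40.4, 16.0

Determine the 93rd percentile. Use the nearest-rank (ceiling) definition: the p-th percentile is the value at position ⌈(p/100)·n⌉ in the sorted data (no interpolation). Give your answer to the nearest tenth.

Sorted: 10.0, 11.0, 12.9, 14.8, 16.0, 21.0, 22.0, 27.6, 27.9, 33.2, 39.1, 40.4, 40.9, 41.8, 43.1, 44.2, 44.4.
n = 17.
Position = ⌈93/100 · 17⌉ = ⌈15.81⌉ = 16.
The value at rank 16 is 44.2.

44.2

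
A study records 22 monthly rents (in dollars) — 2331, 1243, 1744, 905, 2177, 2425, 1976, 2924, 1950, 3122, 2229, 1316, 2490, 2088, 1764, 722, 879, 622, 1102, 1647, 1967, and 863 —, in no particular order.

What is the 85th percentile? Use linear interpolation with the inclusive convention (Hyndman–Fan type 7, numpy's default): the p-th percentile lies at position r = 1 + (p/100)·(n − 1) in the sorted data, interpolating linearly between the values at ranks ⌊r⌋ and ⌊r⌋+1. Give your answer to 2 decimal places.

Sorted: 622, 722, 863, 879, 905, 1102, 1243, 1316, 1647, 1744, 1764, 1950, 1967, 1976, 2088, 2177, 2229, 2331, 2425, 2490, 2924, 3122.
n = 22.
r = 1 + (85/100)·(22 − 1) = 1 + 17.85 = 18.85.
Rank 18 is 2331 and rank 19 is 2425.
Interpolate: 2331 + 0.85·(2425 − 2331) = 2331 + 0.85·94 = 2410.9.

2410.90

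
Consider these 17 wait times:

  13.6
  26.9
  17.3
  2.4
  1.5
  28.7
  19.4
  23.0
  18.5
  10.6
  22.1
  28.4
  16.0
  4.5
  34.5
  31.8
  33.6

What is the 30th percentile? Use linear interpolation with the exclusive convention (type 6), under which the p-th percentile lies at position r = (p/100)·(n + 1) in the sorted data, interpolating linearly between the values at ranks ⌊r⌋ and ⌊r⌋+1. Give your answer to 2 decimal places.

Sorted: 1.5, 2.4, 4.5, 10.6, 13.6, 16.0, 17.3, 18.5, 19.4, 22.1, 23.0, 26.9, 28.4, 28.7, 31.8, 33.6, 34.5.
n = 17.
r = (30/100)·(17 + 1) = 5.4.
Rank 5 is 13.6 and rank 6 is 16.0.
Interpolate: 13.6 + 0.4·(16.0 − 13.6) = 13.6 + 0.4·2.4 = 14.56.

14.56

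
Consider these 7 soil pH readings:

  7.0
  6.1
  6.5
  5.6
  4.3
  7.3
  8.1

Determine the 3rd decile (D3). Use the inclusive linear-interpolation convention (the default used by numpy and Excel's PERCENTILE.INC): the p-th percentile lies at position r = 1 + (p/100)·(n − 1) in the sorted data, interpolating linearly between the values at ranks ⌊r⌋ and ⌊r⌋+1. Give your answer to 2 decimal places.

6.00

Sorted: 4.3, 5.6, 6.1, 6.5, 7.0, 7.3, 8.1.
n = 7.
r = 1 + (30/100)·(7 − 1) = 1 + 1.8 = 2.8.
Rank 2 is 5.6 and rank 3 is 6.1.
Interpolate: 5.6 + 0.8·(6.1 − 5.6) = 5.6 + 0.8·0.5 = 6.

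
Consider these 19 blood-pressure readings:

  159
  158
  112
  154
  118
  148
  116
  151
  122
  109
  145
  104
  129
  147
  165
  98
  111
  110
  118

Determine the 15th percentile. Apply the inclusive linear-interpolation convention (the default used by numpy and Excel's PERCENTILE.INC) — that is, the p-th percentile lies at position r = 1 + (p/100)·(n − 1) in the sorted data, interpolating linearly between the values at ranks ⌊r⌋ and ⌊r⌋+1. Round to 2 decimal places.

109.70

Sorted: 98, 104, 109, 110, 111, 112, 116, 118, 118, 122, 129, 145, 147, 148, 151, 154, 158, 159, 165.
n = 19.
r = 1 + (15/100)·(19 − 1) = 1 + 2.7 = 3.7.
Rank 3 is 109 and rank 4 is 110.
Interpolate: 109 + 0.7·(110 − 109) = 109 + 0.7·1 = 109.7.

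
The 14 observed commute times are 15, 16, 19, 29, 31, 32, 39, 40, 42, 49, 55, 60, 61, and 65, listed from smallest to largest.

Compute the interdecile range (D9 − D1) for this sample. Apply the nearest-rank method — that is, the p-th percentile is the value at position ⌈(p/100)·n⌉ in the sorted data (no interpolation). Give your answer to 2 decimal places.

45.00

n = 14.
P10: rank ⌈10/100·14⌉ = 2 → 16.
P90: rank ⌈90/100·14⌉ = 13 → 61.
Difference: 61 − 16 = 45.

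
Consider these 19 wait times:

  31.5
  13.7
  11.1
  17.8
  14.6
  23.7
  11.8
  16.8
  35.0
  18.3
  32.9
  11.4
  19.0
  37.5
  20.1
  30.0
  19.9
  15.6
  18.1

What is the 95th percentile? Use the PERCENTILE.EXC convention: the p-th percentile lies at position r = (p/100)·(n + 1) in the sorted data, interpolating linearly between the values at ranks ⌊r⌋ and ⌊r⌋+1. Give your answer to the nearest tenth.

Sorted: 11.1, 11.4, 11.8, 13.7, 14.6, 15.6, 16.8, 17.8, 18.1, 18.3, 19.0, 19.9, 20.1, 23.7, 30.0, 31.5, 32.9, 35.0, 37.5.
n = 19.
r = (95/100)·(19 + 1) = 19.
r is an integer, so P95 is the value at rank 19: 37.5.

37.5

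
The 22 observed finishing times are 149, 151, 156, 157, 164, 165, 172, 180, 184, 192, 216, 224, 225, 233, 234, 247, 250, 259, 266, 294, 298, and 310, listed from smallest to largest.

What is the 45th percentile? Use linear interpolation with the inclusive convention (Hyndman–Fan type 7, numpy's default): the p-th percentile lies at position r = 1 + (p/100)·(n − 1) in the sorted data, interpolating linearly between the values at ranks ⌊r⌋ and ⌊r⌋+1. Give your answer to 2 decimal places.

202.80

n = 22.
r = 1 + (45/100)·(22 − 1) = 1 + 9.45 = 10.45.
Rank 10 is 192 and rank 11 is 216.
Interpolate: 192 + 0.45·(216 − 192) = 192 + 0.45·24 = 202.8.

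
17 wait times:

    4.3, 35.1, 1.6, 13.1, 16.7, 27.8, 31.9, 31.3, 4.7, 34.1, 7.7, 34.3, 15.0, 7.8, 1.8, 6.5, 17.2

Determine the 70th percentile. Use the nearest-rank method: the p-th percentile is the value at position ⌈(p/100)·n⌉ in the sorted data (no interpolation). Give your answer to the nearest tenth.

27.8

Sorted: 1.6, 1.8, 4.3, 4.7, 6.5, 7.7, 7.8, 13.1, 15.0, 16.7, 17.2, 27.8, 31.3, 31.9, 34.1, 34.3, 35.1.
n = 17.
Position = ⌈70/100 · 17⌉ = ⌈11.9⌉ = 12.
The value at rank 12 is 27.8.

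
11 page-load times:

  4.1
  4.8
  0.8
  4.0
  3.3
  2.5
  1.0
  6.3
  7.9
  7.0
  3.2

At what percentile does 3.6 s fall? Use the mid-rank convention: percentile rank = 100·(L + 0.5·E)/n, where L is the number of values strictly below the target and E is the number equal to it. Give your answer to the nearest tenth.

45.5

Sorted: 0.8, 1.0, 2.5, 3.2, 3.3, 4.0, 4.1, 4.8, 6.3, 7.0, 7.9.
Count below 3.6: L = 5; count equal: E = 0; n = 11.
Percentile rank = 100·(5 + 0.5·0)/11 = 100·5/11 = 45.45.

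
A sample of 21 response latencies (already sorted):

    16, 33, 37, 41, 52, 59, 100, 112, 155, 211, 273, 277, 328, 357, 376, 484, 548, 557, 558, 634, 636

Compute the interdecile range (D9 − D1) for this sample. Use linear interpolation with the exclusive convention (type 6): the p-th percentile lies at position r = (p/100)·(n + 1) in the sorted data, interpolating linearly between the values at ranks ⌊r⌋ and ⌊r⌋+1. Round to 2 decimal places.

n = 21.
P10: r = 2.2; ranks 2–3 are 33, 37; interpolating gives 33.8.
P90: r = 19.8; ranks 19–20 are 558, 634; interpolating gives 618.8.
Difference: 618.8 − 33.8 = 585.

585.00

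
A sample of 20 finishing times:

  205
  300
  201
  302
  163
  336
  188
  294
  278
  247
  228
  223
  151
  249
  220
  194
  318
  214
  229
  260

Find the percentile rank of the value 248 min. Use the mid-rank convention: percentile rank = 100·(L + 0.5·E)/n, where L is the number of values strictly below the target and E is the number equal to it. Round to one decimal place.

Sorted: 151, 163, 188, 194, 201, 205, 214, 220, 223, 228, 229, 247, 249, 260, 278, 294, 300, 302, 318, 336.
Count below 248: L = 12; count equal: E = 0; n = 20.
Percentile rank = 100·(12 + 0.5·0)/20 = 100·12/20 = 60.

60.0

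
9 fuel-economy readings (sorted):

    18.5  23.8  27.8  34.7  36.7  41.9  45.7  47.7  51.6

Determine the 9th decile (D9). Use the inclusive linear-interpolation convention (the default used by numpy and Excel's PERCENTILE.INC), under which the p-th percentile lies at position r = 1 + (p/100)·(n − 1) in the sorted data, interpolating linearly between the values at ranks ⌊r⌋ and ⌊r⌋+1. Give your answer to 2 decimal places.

48.48

n = 9.
r = 1 + (90/100)·(9 − 1) = 1 + 7.2 = 8.2.
Rank 8 is 47.7 and rank 9 is 51.6.
Interpolate: 47.7 + 0.2·(51.6 − 47.7) = 47.7 + 0.2·3.9 = 48.48.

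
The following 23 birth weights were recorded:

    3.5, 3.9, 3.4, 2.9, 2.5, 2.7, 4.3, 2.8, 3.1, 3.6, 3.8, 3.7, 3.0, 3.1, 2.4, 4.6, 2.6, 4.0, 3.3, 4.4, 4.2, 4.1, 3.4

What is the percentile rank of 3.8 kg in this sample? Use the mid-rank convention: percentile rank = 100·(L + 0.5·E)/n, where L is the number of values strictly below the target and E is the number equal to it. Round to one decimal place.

Sorted: 2.4, 2.5, 2.6, 2.7, 2.8, 2.9, 3.0, 3.1, 3.1, 3.3, 3.4, 3.4, 3.5, 3.6, 3.7, 3.8, 3.9, 4.0, 4.1, 4.2, 4.3, 4.4, 4.6.
Count below 3.8: L = 15; count equal: E = 1; n = 23.
Percentile rank = 100·(15 + 0.5·1)/23 = 100·15.5/23 = 67.39.

67.4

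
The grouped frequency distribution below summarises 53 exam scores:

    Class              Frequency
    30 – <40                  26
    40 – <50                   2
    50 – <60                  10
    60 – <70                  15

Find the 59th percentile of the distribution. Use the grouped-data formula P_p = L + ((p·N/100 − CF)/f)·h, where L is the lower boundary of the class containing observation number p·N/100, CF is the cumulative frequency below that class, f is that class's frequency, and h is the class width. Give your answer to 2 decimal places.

N = 53; target position k = 59/100 · 53 = 31.27.
Cumulative frequencies: 26, 28, 38, 53.
Observation 31.27 falls in the class 50 – <60.
L = 50, CF = 28, f = 10, h = 10.
P59 = 50 + ((31.27 − 28)/10)·10 = 50 + 3.27 = 53.27.

53.27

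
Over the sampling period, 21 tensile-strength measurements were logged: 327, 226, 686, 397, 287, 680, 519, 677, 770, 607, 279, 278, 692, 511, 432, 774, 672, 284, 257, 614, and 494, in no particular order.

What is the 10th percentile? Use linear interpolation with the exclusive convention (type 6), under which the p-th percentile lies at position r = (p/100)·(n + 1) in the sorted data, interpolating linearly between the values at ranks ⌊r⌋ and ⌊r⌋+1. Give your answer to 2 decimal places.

Sorted: 226, 257, 278, 279, 284, 287, 327, 397, 432, 494, 511, 519, 607, 614, 672, 677, 680, 686, 692, 770, 774.
n = 21.
r = (10/100)·(21 + 1) = 2.2.
Rank 2 is 257 and rank 3 is 278.
Interpolate: 257 + 0.2·(278 − 257) = 257 + 0.2·21 = 261.2.

261.20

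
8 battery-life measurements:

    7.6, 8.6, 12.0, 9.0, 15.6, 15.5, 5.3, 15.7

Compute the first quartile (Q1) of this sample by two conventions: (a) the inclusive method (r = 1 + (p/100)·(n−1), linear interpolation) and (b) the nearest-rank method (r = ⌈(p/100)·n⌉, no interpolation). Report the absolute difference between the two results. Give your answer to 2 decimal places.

Sorted: 5.3, 7.6, 8.6, 9.0, 12.0, 15.5, 15.6, 15.7.
n = 8.
(a) r = 2.75; between ranks 2 (7.6) and 3 (8.6): 8.35.
(b) the nearest-rank method: rank 2 → 7.6.
|8.35 − 7.6| = 0.75.

0.75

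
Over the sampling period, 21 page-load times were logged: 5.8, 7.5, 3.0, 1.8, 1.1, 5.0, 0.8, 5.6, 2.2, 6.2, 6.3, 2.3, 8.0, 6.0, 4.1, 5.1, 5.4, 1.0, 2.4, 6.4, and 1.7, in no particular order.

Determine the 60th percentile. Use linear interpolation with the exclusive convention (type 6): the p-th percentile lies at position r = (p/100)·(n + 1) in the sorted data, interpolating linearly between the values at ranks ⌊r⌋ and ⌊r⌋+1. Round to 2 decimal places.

Sorted: 0.8, 1.0, 1.1, 1.7, 1.8, 2.2, 2.3, 2.4, 3.0, 4.1, 5.0, 5.1, 5.4, 5.6, 5.8, 6.0, 6.2, 6.3, 6.4, 7.5, 8.0.
n = 21.
r = (60/100)·(21 + 1) = 13.2.
Rank 13 is 5.4 and rank 14 is 5.6.
Interpolate: 5.4 + 0.2·(5.6 − 5.4) = 5.4 + 0.2·0.2 = 5.44.

5.44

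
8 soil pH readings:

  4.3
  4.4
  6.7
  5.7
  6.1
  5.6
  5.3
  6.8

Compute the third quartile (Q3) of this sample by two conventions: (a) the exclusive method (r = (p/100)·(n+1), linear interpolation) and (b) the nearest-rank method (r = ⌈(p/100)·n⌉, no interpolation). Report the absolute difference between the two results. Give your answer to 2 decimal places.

0.45

Sorted: 4.3, 4.4, 5.3, 5.6, 5.7, 6.1, 6.7, 6.8.
n = 8.
(a) r = 6.75; between ranks 6 (6.1) and 7 (6.7): 6.55.
(b) the nearest-rank method: rank 6 → 6.1.
|6.55 − 6.1| = 0.45.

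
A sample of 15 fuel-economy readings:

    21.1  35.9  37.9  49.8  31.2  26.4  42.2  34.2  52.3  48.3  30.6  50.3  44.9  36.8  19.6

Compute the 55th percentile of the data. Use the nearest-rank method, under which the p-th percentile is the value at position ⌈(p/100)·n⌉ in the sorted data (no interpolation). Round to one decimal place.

Sorted: 19.6, 21.1, 26.4, 30.6, 31.2, 34.2, 35.9, 36.8, 37.9, 42.2, 44.9, 48.3, 49.8, 50.3, 52.3.
n = 15.
Position = ⌈55/100 · 15⌉ = ⌈8.25⌉ = 9.
The value at rank 9 is 37.9.

37.9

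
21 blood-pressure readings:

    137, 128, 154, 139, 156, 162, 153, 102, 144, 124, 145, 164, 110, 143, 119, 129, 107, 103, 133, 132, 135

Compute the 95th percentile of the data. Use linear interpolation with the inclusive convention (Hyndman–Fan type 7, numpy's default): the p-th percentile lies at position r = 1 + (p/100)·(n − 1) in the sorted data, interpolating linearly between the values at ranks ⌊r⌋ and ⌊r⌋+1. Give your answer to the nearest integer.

162

Sorted: 102, 103, 107, 110, 119, 124, 128, 129, 132, 133, 135, 137, 139, 143, 144, 145, 153, 154, 156, 162, 164.
n = 21.
r = 1 + (95/100)·(21 − 1) = 1 + 19 = 20.
r is an integer, so P95 is the value at rank 20: 162.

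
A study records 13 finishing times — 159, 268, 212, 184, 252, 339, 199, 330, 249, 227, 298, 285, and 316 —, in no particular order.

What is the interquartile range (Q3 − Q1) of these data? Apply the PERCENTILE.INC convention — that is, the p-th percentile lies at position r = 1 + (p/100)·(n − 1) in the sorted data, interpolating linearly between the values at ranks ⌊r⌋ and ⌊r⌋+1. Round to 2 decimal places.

86.00

Sorted: 159, 184, 199, 212, 227, 249, 252, 268, 285, 298, 316, 330, 339.
n = 13.
P25: r = 4 (integer) → 212.
P75: r = 10 (integer) → 298.
Difference: 298 − 212 = 86.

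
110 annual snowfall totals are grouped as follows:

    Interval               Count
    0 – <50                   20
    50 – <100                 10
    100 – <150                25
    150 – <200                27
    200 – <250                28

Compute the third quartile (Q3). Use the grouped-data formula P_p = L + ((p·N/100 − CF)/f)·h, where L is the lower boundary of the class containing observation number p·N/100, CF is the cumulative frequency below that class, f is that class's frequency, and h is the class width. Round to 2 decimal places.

200.89

N = 110; target position k = 75/100 · 110 = 82.5.
Cumulative frequencies: 20, 30, 55, 82, 110.
Observation 82.5 falls in the class 200 – <250.
L = 200, CF = 82, f = 28, h = 50.
P75 = 200 + ((82.5 − 82)/28)·50 = 200 + 0.892857 = 200.893.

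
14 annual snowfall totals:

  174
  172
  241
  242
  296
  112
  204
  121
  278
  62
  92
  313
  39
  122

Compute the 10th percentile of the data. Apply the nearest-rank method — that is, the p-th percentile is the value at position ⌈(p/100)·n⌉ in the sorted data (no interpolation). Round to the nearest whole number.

Sorted: 39, 62, 92, 112, 121, 122, 172, 174, 204, 241, 242, 278, 296, 313.
n = 14.
Position = ⌈10/100 · 14⌉ = ⌈1.4⌉ = 2.
The value at rank 2 is 62.

62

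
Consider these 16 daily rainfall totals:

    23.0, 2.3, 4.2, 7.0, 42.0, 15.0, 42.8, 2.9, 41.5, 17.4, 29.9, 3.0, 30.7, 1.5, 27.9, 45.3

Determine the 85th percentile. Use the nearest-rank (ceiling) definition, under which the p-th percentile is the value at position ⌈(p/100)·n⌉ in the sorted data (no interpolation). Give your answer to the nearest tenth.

Sorted: 1.5, 2.3, 2.9, 3.0, 4.2, 7.0, 15.0, 17.4, 23.0, 27.9, 29.9, 30.7, 41.5, 42.0, 42.8, 45.3.
n = 16.
Position = ⌈85/100 · 16⌉ = ⌈13.6⌉ = 14.
The value at rank 14 is 42.0.

42.0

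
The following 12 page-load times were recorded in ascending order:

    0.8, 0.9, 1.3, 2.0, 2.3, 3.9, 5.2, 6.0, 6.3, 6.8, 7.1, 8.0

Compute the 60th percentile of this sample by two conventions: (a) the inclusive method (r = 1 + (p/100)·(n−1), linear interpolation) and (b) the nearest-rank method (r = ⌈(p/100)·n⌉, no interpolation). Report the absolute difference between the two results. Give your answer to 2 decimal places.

n = 12.
(a) r = 7.6; between ranks 7 (5.2) and 8 (6.0): 5.68.
(b) the nearest-rank method: rank 8 → 6.
|5.68 − 6| = 0.32.

0.32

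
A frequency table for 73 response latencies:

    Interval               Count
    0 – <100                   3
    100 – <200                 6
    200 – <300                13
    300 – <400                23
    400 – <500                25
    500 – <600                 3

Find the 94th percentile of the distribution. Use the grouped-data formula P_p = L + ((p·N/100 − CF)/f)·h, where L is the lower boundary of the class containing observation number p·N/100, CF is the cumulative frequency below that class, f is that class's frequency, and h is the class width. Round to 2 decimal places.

494.48

N = 73; target position k = 94/100 · 73 = 68.62.
Cumulative frequencies: 3, 9, 22, 45, 70, 73.
Observation 68.62 falls in the class 400 – <500.
L = 400, CF = 45, f = 25, h = 100.
P94 = 400 + ((68.62 − 45)/25)·100 = 400 + 94.48 = 494.48.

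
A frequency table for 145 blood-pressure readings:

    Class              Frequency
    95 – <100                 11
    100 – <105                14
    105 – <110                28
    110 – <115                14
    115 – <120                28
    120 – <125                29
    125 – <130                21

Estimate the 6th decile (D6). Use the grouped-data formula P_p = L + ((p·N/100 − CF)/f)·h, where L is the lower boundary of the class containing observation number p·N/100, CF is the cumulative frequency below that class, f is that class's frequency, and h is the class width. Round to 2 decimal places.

118.57

N = 145; target position k = 60/100 · 145 = 87.
Cumulative frequencies: 11, 25, 53, 67, 95, 124, 145.
Observation 87 falls in the class 115 – <120.
L = 115, CF = 67, f = 28, h = 5.
P60 = 115 + ((87 − 67)/28)·5 = 115 + 3.57143 = 118.571.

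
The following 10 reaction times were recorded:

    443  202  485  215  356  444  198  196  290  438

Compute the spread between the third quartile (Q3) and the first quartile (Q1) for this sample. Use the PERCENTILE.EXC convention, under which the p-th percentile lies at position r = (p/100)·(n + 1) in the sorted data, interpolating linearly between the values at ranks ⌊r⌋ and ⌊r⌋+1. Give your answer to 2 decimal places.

242.25

Sorted: 196, 198, 202, 215, 290, 356, 438, 443, 444, 485.
n = 10.
P25: r = 2.75; ranks 2–3 are 198, 202; interpolating gives 201.
P75: r = 8.25; ranks 8–9 are 443, 444; interpolating gives 443.25.
Difference: 443.25 − 201 = 242.25.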